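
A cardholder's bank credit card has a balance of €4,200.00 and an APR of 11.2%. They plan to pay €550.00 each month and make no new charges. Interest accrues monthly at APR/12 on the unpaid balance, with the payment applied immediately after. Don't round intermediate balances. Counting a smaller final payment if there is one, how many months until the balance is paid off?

Monthly rate r = 11.2%/12 = 0.933333% = 0.00933333.
Recurrence: B ← B·(1+r) − €550.00.
Month 1: interest €39.20; balance after payment €3,689.20.
Month 2: interest €34.43; balance after payment €3,173.63.
Closed form: n = −ln(1 − rB₀/P)/ln(1+r) = −ln(0.92873)/ln(1.00933) ≈ 7.959, so the balance reaches zero during payment 8.

8 months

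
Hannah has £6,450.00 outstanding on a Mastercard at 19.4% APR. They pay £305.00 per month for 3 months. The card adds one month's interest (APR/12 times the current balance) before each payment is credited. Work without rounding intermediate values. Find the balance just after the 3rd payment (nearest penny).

£5,838.04

Monthly rate r = 19.4%/12 = 1.61667% = 0.0161667.
Each month: B ← B·(1+r) − £305.00.
Month 1: interest £104.27; balance after payment £6,249.27.
Month 2: interest £101.03; balance after payment £6,045.30.
Month 3: interest £97.73; balance after payment £5,838.04.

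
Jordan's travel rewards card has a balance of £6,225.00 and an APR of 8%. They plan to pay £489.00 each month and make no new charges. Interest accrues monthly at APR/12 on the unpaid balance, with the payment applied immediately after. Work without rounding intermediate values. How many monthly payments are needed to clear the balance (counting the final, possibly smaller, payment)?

14 months

Monthly rate r = 8%/12 = 0.666667% = 0.00666667.
Recurrence: B ← B·(1+r) − £489.00.
Month 1: interest £41.50; balance after payment £5,777.50.
Month 2: interest £38.52; balance after payment £5,327.02.
Closed form: n = −ln(1 − rB₀/P)/ln(1+r) = −ln(0.91513)/ln(1.00667) ≈ 13.347, so the balance reaches zero during payment 14.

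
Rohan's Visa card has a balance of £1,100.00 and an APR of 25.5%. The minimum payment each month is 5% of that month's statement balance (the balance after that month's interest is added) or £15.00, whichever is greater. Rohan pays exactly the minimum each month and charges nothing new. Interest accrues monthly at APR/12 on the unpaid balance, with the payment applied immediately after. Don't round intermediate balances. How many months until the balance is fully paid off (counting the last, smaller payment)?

Monthly rate r = 25.5%/12 = 2.125% = 0.02125.
While 5% of the post-interest balance exceeds £15.00, each month B ← (B·(1+r))·(1 − 0.05), i.e. B shrinks by the factor (1+r)·0.95 = 0.97019.
This holds for months 1–44. Entering month 45 the balance is £290.43; 5% of the post-interest balance is now below £15.00, so the flat £15.00 minimum applies from here.
From month 45 a fixed £15.00 at rate r clears £290.43 in 26 more payments. Total: 44 + 26 = 70 months.

70 months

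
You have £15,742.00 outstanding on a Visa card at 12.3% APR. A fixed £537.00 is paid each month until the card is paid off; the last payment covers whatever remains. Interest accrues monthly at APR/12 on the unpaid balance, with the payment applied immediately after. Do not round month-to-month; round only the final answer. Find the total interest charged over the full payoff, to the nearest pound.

£3,076

Monthly rate r = 12.3%/12 = 1.025% = 0.01025.
Payoff takes n = ⌈−ln(1 − rB₀/P)/ln(1+r)⌉ = ⌈35.042⌉ = 36 payments; the last is £22.81.
Total paid = 35·£537.00 + £22.81 = £18,817.81.
Total interest = total paid − principal = £18,817.81 − £15,742.00 = £3,075.81.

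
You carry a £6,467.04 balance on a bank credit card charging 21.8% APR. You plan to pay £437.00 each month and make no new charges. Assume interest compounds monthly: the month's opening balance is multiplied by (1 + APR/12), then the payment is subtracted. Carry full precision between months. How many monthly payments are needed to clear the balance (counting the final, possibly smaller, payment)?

Monthly rate r = 21.8%/12 = 1.81667% = 0.0181667.
Recurrence: B ← B·(1+r) − £437.00.
Month 1: interest £117.48; balance after payment £6,147.52.
Month 2: interest £111.68; balance after payment £5,822.20.
Closed form: n = −ln(1 − rB₀/P)/ln(1+r) = −ln(0.73116)/ln(1.01817) ≈ 17.392, so the balance reaches zero during payment 18.

18 payments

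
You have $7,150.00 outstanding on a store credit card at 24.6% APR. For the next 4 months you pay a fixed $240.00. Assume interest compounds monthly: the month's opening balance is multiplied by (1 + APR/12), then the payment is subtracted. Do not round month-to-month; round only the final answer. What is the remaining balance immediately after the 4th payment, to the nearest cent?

$6,764.65

Monthly rate r = 24.6%/12 = 2.05% = 0.0205.
Each month: B ← B·(1+r) − $240.00.
Month 1: interest $146.58; balance after payment $7,056.57.
Month 2: interest $144.66; balance after payment $6,961.23.
Month 3: interest $142.71; balance after payment $6,863.94.
Month 4: interest $140.71; balance after payment $6,764.65.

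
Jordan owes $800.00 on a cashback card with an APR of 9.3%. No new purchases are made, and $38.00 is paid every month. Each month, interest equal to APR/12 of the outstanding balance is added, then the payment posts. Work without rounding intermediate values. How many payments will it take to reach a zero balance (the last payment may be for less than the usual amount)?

24 months

Monthly rate r = 9.3%/12 = 0.775% = 0.00775.
Recurrence: B ← B·(1+r) − $38.00.
Month 1: interest $6.20; balance after payment $768.20.
Month 2: interest $5.95; balance after payment $736.15.
Closed form: n = −ln(1 − rB₀/P)/ln(1+r) = −ln(0.83684)/ln(1.00775) ≈ 23.072, so the balance reaches zero during payment 24.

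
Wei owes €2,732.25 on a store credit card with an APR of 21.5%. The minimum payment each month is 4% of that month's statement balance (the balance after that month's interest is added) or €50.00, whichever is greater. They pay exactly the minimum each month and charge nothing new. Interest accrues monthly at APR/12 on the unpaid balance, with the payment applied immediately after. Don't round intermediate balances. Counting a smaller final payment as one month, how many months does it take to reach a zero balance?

Monthly rate r = 21.5%/12 = 1.79167% = 0.0179167.
While 4% of the post-interest balance exceeds €50.00, each month B ← (B·(1+r))·(1 − 0.04), i.e. B shrinks by the factor (1+r)·0.96 = 0.9772.
This holds for months 1–35. Entering month 36 the balance is €1,218.83; 4% of the post-interest balance is now below €50.00, so the flat €50.00 minimum applies from here.
From month 36 a fixed €50.00 at rate r clears €1,218.83 in 33 more payments. Total: 35 + 33 = 68 months.

68 months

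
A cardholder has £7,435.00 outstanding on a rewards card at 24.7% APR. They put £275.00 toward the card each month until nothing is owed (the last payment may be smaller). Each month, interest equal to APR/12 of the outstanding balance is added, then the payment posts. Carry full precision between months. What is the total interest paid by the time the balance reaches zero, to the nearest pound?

£3,539

Monthly rate r = 24.7%/12 = 2.05833% = 0.0205833.
Payoff takes n = ⌈−ln(1 − rB₀/P)/ln(1+r)⌉ = ⌈39.906⌉ = 40 payments; the last is £249.32.
Total paid = 39·£275.00 + £249.32 = £10,974.32.
Total interest = total paid − principal = £10,974.32 − £7,435.00 = £3,539.32.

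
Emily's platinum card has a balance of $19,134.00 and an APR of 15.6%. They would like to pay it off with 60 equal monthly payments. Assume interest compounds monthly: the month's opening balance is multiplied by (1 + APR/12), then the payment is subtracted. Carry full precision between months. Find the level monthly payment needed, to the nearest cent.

Monthly rate r = 15.6%/12 = 1.3% = 0.013.
Level-payment amortization: P = B₀·r / (1 − (1+r)^(−n)) = 19134.00·0.013 / (1 − 1.013^(−60)).
Denominator 1 − (1+r)^(−60) = 0.539284018.
P = 248.742 / 0.539284018 ≈ 461.24.

$461.24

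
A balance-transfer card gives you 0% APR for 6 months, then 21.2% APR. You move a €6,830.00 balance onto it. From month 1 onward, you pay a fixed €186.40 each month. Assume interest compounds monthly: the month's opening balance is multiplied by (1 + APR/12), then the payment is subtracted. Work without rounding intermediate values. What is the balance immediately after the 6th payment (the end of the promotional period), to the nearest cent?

Promo months 1–6 at r₀ = 0%/12 = 0; months 7+ at r₁ = 21.2%/12 = 0.0176667.
After month 6 (no interest yet): B = €6,830.00 − 6·€186.40 = €5,711.60.

€5,711.60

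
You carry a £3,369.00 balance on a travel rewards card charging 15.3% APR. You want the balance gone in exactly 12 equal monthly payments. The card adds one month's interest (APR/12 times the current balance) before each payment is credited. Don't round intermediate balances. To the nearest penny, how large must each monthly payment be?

Monthly rate r = 15.3%/12 = 1.275% = 0.01275.
Level-payment amortization: P = B₀·r / (1 − (1+r)^(−n)) = 3369.00·0.01275 / (1 − 1.01275^(−12)).
Denominator 1 − (1+r)^(−12) = 0.141039926.
P = 42.9548 / 0.141039926 ≈ 304.56.

£304.56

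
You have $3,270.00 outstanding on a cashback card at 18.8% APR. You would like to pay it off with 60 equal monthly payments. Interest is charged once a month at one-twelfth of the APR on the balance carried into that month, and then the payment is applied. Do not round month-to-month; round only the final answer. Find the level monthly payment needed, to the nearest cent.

$84.47

Monthly rate r = 18.8%/12 = 1.56667% = 0.0156667.
Level-payment amortization: P = B₀·r / (1 − (1+r)^(−n)) = 3270.00·0.0156667 / (1 − 1.01567^(−60)).
Denominator 1 − (1+r)^(−60) = 0.606515137.
P = 51.23 / 0.606515137 ≈ 84.47.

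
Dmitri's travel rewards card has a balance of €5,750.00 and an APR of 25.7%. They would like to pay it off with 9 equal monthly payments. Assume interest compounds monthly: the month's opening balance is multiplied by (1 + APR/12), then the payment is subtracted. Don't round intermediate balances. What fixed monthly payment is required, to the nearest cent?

€709.24

Monthly rate r = 25.7%/12 = 2.14167% = 0.0214167.
Level-payment amortization: P = B₀·r / (1 − (1+r)^(−n)) = 5750.00·0.0214167 / (1 − 1.02142^(−9)).
Denominator 1 − (1+r)^(−9) = 0.173631908.
P = 123.146 / 0.173631908 ≈ 709.24.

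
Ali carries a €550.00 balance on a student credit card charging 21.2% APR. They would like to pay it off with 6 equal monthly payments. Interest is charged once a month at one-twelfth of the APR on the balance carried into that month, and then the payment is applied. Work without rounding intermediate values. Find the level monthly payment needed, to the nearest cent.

€97.42

Monthly rate r = 21.2%/12 = 1.76667% = 0.0176667.
Level-payment amortization: P = B₀·r / (1 − (1+r)^(−n)) = 550.00·0.0176667 / (1 − 1.01767^(−6)).
Denominator 1 − (1+r)^(−6) = 0.0997425946.
P = 9.71667 / 0.0997425946 ≈ 97.42.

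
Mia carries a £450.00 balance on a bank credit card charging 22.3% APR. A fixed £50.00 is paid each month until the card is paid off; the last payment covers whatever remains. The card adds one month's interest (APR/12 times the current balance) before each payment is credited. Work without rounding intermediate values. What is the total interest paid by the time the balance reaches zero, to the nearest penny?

£47.02

Monthly rate r = 22.3%/12 = 1.85833% = 0.0185833.
Payoff takes n = ⌈−ln(1 − rB₀/P)/ln(1+r)⌉ = ⌈9.940⌉ = 10 payments; the last is £47.02.
Total paid = 9·£50.00 + £47.02 = £497.02.
Total interest = total paid − principal = £497.02 − £450.00 = £47.02.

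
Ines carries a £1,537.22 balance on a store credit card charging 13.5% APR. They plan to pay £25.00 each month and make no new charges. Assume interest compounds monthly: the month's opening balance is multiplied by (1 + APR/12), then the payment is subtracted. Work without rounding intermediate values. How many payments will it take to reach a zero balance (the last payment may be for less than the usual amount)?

Monthly rate r = 13.5%/12 = 1.125% = 0.01125.
Recurrence: B ← B·(1+r) − £25.00.
Month 1: interest £17.29; balance after payment £1,529.51.
Month 2: interest £17.21; balance after payment £1,521.72.
Closed form: n = −ln(1 − rB₀/P)/ln(1+r) = −ln(0.30825)/ln(1.01125) ≈ 105.195, so the balance reaches zero during payment 106.

106 months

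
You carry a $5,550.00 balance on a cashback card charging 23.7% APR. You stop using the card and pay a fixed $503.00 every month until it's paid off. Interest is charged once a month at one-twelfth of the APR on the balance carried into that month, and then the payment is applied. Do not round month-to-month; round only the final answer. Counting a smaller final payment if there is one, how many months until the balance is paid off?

Monthly rate r = 23.7%/12 = 1.975% = 0.01975.
Recurrence: B ← B·(1+r) − $503.00.
Month 1: interest $109.61; balance after payment $5,156.61.
Month 2: interest $101.84; balance after payment $4,755.46.
Closed form: n = −ln(1 − rB₀/P)/ln(1+r) = −ln(0.78208)/ln(1.01975) ≈ 12.568, so the balance reaches zero during payment 13.

13 payments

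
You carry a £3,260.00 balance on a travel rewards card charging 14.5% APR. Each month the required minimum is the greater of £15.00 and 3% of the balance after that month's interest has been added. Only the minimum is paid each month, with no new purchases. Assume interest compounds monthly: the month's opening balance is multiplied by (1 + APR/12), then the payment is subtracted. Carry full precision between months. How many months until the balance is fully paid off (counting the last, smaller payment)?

Monthly rate r = 14.5%/12 = 1.20833% = 0.0120833.
While 3% of the post-interest balance exceeds £15.00, each month B ← (B·(1+r))·(1 − 0.03), i.e. B shrinks by the factor (1+r)·0.97 = 0.98172.
This holds for months 1–103. Entering month 104 the balance is £487.51; 3% of the post-interest balance is now below £15.00, so the flat £15.00 minimum applies from here.
From month 104 a fixed £15.00 at rate r clears £487.51 in 42 more payments. Total: 103 + 42 = 145 months.

145 months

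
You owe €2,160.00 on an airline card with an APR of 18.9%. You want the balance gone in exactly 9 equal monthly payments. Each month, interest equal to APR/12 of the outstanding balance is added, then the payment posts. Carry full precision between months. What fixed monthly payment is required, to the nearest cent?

€259.29

Monthly rate r = 18.9%/12 = 1.575% = 0.01575.
Level-payment amortization: P = B₀·r / (1 − (1+r)^(−n)) = 2160.00·0.01575 / (1 − 1.01575^(−9)).
Denominator 1 − (1+r)^(−9) = 0.131202583.
P = 34.02 / 0.131202583 ≈ 259.29.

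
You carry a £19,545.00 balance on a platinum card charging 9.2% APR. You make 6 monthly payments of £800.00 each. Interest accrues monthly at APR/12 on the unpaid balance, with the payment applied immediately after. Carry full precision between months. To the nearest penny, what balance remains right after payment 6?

£15,568.53

Monthly rate r = 9.2%/12 = 0.766667% = 0.00766667.
Each month: B ← B·(1+r) − £800.00.
Month 1: interest £149.84; balance after payment £18,894.85.
Month 2: interest £144.86; balance after payment £18,239.71.
Month 3: interest £139.84; balance after payment £17,579.54.
Month 4: interest £134.78; balance after payment £16,914.32.
Month 5: interest £129.68; balance after payment £16,244.00.
Month 6: interest £124.54; balance after payment £15,568.53.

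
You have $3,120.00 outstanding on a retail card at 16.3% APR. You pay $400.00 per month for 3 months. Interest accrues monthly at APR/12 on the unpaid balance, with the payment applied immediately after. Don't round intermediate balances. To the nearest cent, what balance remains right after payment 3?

Monthly rate r = 16.3%/12 = 1.35833% = 0.0135833.
Each month: B ← B·(1+r) − $400.00.
Month 1: interest $42.38; balance after payment $2,762.38.
Month 2: interest $37.52; balance after payment $2,399.90.
Month 3: interest $32.60; balance after payment $2,032.50.

$2,032.50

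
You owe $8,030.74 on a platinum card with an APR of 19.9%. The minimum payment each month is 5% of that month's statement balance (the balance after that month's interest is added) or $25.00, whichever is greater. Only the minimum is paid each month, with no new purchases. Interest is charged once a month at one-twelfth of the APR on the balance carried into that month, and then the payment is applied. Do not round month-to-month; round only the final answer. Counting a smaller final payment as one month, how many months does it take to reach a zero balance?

105 months

Monthly rate r = 19.9%/12 = 1.65833% = 0.0165833.
While 5% of the post-interest balance exceeds $25.00, each month B ← (B·(1+r))·(1 − 0.05), i.e. B shrinks by the factor (1+r)·0.95 = 0.96575.
This holds for months 1–81. Entering month 82 the balance is $477.47; 5% of the post-interest balance is now below $25.00, so the flat $25.00 minimum applies from here.
From month 82 a fixed $25.00 at rate r clears $477.47 in 24 more payments. Total: 81 + 24 = 105 months.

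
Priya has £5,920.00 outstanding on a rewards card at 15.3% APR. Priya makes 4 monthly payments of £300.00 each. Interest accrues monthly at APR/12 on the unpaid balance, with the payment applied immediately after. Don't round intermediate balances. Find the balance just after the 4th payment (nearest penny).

£5,004.60

Monthly rate r = 15.3%/12 = 1.275% = 0.01275.
Each month: B ← B·(1+r) − £300.00.
Month 1: interest £75.48; balance after payment £5,695.48.
Month 2: interest £72.62; balance after payment £5,468.10.
Month 3: interest £69.72; balance after payment £5,237.82.
Month 4: interest £66.78; balance after payment £5,004.60.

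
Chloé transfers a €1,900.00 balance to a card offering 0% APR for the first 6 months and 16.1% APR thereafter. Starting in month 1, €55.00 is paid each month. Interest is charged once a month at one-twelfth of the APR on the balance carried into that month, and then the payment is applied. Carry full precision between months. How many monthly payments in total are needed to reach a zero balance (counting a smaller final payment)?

Promo months 1–6 at r₀ = 0%/12 = 0; months 7+ at r₁ = 16.1%/12 = 0.0134167.
After month 6 (no interest yet): B = €1,900.00 − 6·€55.00 = €1,570.00.
Then at r₁ with €55.00/mo: n₂ = −ln(1 − r₁·B/P)/ln(1+r₁) ≈ 36.23 → 37 more payments.

43 payments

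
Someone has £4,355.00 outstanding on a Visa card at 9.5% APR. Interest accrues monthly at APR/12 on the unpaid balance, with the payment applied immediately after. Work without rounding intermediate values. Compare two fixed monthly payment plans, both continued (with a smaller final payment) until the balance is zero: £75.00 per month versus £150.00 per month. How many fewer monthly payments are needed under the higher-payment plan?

Monthly rate r = 9.5%/12 = 0.791667% = 0.00791667.
At £75.00/mo: n = ⌈−ln(1 − rB₀/P)/ln(1+r)⌉ = 79 payments (last £5.27); total interest = total paid − £4,355.00 = £1,500.27.
At £150.00/mo: 34 payments (last £18.04); total interest £613.04.
Payments saved = 79 − 34 = 45.

45 fewer payments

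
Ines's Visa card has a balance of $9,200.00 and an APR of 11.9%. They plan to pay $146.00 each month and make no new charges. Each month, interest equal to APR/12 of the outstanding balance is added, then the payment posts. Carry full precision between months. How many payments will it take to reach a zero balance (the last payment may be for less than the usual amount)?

Monthly rate r = 11.9%/12 = 0.991667% = 0.00991667.
Recurrence: B ← B·(1+r) − $146.00.
Month 1: interest $91.23; balance after payment $9,145.23.
Month 2: interest $90.69; balance after payment $9,089.92.
Closed form: n = −ln(1 − rB₀/P)/ln(1+r) = −ln(0.37511)/ln(1.00992) ≈ 99.366, so the balance reaches zero during payment 100.

100 months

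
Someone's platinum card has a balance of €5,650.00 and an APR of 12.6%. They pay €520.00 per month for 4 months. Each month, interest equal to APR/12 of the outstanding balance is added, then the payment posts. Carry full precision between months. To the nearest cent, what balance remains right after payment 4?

Monthly rate r = 12.6%/12 = 1.05% = 0.0105.
Each month: B ← B·(1+r) − €520.00.
Month 1: interest €59.32; balance after payment €5,189.32.
Month 2: interest €54.49; balance after payment €4,723.81.
Month 3: interest €49.60; balance after payment €4,253.41.
Month 4: interest €44.66; balance after payment €3,778.07.

€3,778.07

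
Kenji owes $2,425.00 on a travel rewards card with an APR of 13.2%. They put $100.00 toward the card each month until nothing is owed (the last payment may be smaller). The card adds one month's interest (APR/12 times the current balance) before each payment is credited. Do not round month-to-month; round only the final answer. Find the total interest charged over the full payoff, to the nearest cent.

$411.23

Monthly rate r = 13.2%/12 = 1.1% = 0.011.
Payoff takes n = ⌈−ln(1 − rB₀/P)/ln(1+r)⌉ = ⌈28.361⌉ = 29 payments; the last is $36.23.
Total paid = 28·$100.00 + $36.23 = $2,836.23.
Total interest = total paid − principal = $2,836.23 − $2,425.00 = $411.23.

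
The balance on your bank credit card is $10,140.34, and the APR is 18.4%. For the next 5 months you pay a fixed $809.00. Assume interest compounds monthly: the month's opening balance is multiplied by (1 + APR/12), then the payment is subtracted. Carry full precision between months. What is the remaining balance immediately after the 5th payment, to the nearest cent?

$6,771.01

Monthly rate r = 18.4%/12 = 1.53333% = 0.0153333.
Each month: B ← B·(1+r) − $809.00.
Month 1: interest $155.49; balance after payment $9,486.83.
Month 2: interest $145.46; balance after payment $8,823.29.
Month 3: interest $135.29; balance after payment $8,149.58.
Month 4: interest $124.96; balance after payment $7,465.54.
Month 5: interest $114.47; balance after payment $6,771.01.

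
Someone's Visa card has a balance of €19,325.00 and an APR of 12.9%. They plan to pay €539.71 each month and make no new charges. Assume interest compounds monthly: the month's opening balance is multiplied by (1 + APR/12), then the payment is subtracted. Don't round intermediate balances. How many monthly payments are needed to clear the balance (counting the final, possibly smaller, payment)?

Monthly rate r = 12.9%/12 = 1.075% = 0.01075.
Recurrence: B ← B·(1+r) − €539.71.
Month 1: interest €207.74; balance after payment €18,993.03.
Month 2: interest €204.18; balance after payment €18,657.50.
Closed form: n = −ln(1 − rB₀/P)/ln(1+r) = −ln(0.61508)/ln(1.01075) ≈ 45.452, so the balance reaches zero during payment 46.

46 payments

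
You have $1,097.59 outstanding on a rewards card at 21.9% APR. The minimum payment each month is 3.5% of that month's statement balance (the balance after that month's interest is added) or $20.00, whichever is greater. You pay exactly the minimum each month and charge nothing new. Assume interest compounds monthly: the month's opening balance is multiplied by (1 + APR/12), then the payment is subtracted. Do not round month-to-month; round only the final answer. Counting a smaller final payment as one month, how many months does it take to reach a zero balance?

78 months

Monthly rate r = 21.9%/12 = 1.825% = 0.01825.
While 3.5% of the post-interest balance exceeds $20.00, each month B ← (B·(1+r))·(1 − 0.035), i.e. B shrinks by the factor (1+r)·0.965 = 0.98261.
This holds for months 1–39. Entering month 40 the balance is $553.77; 3.5% of the post-interest balance is now below $20.00, so the flat $20.00 minimum applies from here.
From month 40 a fixed $20.00 at rate r clears $553.77 in 39 more payments. Total: 39 + 39 = 78 months.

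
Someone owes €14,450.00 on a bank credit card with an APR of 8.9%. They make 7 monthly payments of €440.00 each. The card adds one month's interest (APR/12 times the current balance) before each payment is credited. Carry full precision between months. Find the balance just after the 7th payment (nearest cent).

Monthly rate r = 8.9%/12 = 0.741667% = 0.00741667.
Each month: B ← B·(1+r) − €440.00.
Month 1: interest €107.17; balance after payment €14,117.17.
Month 2: interest €104.70; balance after payment €13,781.87.
Month 3: interest €102.22; balance after payment €13,444.09.
Month 4: interest €99.71; balance after payment €13,103.80.
Month 5: interest €97.19; balance after payment €12,760.99.
Month 6: interest €94.64; balance after payment €12,415.63.
Month 7: interest €92.08; balance after payment €12,067.71.

€12,067.71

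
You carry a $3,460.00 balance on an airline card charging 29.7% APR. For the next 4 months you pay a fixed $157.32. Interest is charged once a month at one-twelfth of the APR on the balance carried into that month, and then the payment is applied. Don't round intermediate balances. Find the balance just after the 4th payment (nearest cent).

$3,162.44

Monthly rate r = 29.7%/12 = 2.475% = 0.02475.
Each month: B ← B·(1+r) − $157.32.
Month 1: interest $85.63; balance after payment $3,388.32.
Month 2: interest $83.86; balance after payment $3,314.86.
Month 3: interest $82.04; balance after payment $3,239.58.
Month 4: interest $80.18; balance after payment $3,162.44.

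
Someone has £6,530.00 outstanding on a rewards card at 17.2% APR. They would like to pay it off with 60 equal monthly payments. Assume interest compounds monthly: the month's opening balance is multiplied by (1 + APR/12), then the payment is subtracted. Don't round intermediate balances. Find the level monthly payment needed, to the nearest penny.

£162.99

Monthly rate r = 17.2%/12 = 1.43333% = 0.0143333.
Level-payment amortization: P = B₀·r / (1 − (1+r)^(−n)) = 6530.00·0.0143333 / (1 − 1.01433^(−60)).
Denominator 1 − (1+r)^(−60) = 0.574246583.
P = 93.5967 / 0.574246583 ≈ 162.99.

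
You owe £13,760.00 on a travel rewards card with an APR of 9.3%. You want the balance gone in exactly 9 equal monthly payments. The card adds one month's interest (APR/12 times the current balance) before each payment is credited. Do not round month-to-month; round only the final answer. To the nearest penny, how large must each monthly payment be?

£1,588.74

Monthly rate r = 9.3%/12 = 0.775% = 0.00775.
Level-payment amortization: P = B₀·r / (1 − (1+r)^(−n)) = 13760.00·0.00775 / (1 − 1.00775^(−9)).
Denominator 1 − (1+r)^(−9) = 0.067122242.
P = 106.64 / 0.067122242 ≈ 1588.74.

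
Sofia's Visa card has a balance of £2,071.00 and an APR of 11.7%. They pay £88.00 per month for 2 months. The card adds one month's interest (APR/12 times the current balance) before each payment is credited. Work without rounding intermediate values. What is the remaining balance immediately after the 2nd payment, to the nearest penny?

Monthly rate r = 11.7%/12 = 0.975% = 0.00975.
Each month: B ← B·(1+r) − £88.00.
Month 1: interest £20.19; balance after payment £2,003.19.
Month 2: interest £19.53; balance after payment £1,934.72.

£1,934.72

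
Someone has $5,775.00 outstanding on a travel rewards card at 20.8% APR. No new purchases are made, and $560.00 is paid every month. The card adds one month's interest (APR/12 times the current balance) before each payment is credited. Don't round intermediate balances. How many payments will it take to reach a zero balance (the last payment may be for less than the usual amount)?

12 months

Monthly rate r = 20.8%/12 = 1.73333% = 0.0173333.
Recurrence: B ← B·(1+r) − $560.00.
Month 1: interest $100.10; balance after payment $5,315.10.
Month 2: interest $92.13; balance after payment $4,847.23.
Closed form: n = −ln(1 − rB₀/P)/ln(1+r) = −ln(0.82125)/ln(1.01733) ≈ 11.459, so the balance reaches zero during payment 12.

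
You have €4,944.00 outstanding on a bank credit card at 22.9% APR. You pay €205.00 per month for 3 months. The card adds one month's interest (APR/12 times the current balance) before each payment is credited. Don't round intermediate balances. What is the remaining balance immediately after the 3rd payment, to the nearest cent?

Monthly rate r = 22.9%/12 = 1.90833% = 0.0190833.
Each month: B ← B·(1+r) − €205.00.
Month 1: interest €94.35; balance after payment €4,833.35.
Month 2: interest €92.24; balance after payment €4,720.58.
Month 3: interest €90.08; balance after payment €4,605.67.

€4,605.67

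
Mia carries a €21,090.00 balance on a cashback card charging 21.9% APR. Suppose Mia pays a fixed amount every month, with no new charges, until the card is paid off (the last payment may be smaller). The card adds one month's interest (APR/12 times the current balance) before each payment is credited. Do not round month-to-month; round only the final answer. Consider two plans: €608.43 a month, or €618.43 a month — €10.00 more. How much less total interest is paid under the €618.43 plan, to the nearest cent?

Monthly rate r = 21.9%/12 = 1.825% = 0.01825.
At €608.43/mo: n = ⌈−ln(1 − rB₀/P)/ln(1+r)⌉ = 56 payments (last €223.38); total interest = total paid − €21,090.00 = €12,597.03.
At €618.43/mo: 54 payments (last €524.30); total interest €12,211.09.
Interest saved = €12,597.03 − €12,211.09 = €385.94.

€385.94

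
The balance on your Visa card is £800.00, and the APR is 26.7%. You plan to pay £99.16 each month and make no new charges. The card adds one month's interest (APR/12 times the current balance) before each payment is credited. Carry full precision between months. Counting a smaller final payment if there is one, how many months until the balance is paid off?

9 months

Monthly rate r = 26.7%/12 = 2.225% = 0.02225.
Recurrence: B ← B·(1+r) − £99.16.
Month 1: interest £17.80; balance after payment £718.64.
Month 2: interest £15.99; balance after payment £635.47.
Closed form: n = −ln(1 − rB₀/P)/ln(1+r) = −ln(0.82049)/ln(1.02225) ≈ 8.991, so the balance reaches zero during payment 9.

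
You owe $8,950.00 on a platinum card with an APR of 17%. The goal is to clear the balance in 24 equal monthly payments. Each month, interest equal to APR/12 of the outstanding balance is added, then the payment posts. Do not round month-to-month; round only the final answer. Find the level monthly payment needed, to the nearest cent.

$442.51

Monthly rate r = 17%/12 = 1.41667% = 0.0141667.
Level-payment amortization: P = B₀·r / (1 − (1+r)^(−n)) = 8950.00·0.0141667 / (1 − 1.01417^(−24)).
Denominator 1 − (1+r)^(−24) = 0.286529489.
P = 126.792 / 0.286529489 ≈ 442.51.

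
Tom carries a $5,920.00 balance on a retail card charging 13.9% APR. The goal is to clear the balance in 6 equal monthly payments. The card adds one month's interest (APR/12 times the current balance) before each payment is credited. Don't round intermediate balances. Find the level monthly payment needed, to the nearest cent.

Monthly rate r = 13.9%/12 = 1.15833% = 0.0115833.
Level-payment amortization: P = B₀·r / (1 − (1+r)^(−n)) = 5920.00·0.0115833 / (1 − 1.01158^(−6)).
Denominator 1 − (1+r)^(−6) = 0.0667671712.
P = 68.5733 / 0.0667671712 ≈ 1027.05.

$1,027.05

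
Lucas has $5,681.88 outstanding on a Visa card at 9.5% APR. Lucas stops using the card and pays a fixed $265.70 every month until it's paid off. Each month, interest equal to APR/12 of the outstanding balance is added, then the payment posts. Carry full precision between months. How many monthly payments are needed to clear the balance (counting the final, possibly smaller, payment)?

24 months

Monthly rate r = 9.5%/12 = 0.791667% = 0.00791667.
Recurrence: B ← B·(1+r) − $265.70.
Month 1: interest $44.98; balance after payment $5,461.16.
Month 2: interest $43.23; balance after payment $5,238.70.
Closed form: n = −ln(1 − rB₀/P)/ln(1+r) = −ln(0.83071)/ln(1.00792) ≈ 23.522, so the balance reaches zero during payment 24.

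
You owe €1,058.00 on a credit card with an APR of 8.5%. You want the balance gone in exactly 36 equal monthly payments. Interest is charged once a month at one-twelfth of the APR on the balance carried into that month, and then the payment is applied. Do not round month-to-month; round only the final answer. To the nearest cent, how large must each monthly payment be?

€33.40

Monthly rate r = 8.5%/12 = 0.708333% = 0.00708333.
Level-payment amortization: P = B₀·r / (1 − (1+r)^(−n)) = 1058.00·0.00708333 / (1 − 1.00708^(−36)).
Denominator 1 − (1+r)^(−36) = 0.22438663.
P = 7.49417 / 0.22438663 ≈ 33.40.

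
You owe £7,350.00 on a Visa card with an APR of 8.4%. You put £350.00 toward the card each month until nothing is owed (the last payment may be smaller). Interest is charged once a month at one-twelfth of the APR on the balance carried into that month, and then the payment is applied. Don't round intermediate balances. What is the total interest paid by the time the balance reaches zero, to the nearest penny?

£627.78

Monthly rate r = 8.4%/12 = 0.7% = 0.007.
Payoff takes n = ⌈−ln(1 − rB₀/P)/ln(1+r)⌉ = ⌈22.793⌉ = 23 payments; the last is £277.78.
Total paid = 22·£350.00 + £277.78 = £7,977.78.
Total interest = total paid − principal = £7,977.78 − £7,350.00 = £627.78.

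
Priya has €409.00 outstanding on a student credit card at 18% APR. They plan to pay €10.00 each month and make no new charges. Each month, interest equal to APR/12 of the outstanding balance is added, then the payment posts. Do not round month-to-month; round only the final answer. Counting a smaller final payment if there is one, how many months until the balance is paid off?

64 months

Monthly rate r = 18%/12 = 1.5% = 0.015.
Recurrence: B ← B·(1+r) − €10.00.
Month 1: interest €6.13; balance after payment €405.13.
Month 2: interest €6.08; balance after payment €401.21.
Closed form: n = −ln(1 − rB₀/P)/ln(1+r) = −ln(0.3865)/ln(1.015) ≈ 63.849, so the balance reaches zero during payment 64.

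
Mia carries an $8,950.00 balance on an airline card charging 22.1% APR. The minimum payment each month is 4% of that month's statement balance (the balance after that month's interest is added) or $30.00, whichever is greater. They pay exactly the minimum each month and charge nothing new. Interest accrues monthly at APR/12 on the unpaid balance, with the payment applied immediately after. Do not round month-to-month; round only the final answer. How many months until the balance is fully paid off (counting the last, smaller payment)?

144 months

Monthly rate r = 22.1%/12 = 1.84167% = 0.0184167.
While 4% of the post-interest balance exceeds $30.00, each month B ← (B·(1+r))·(1 − 0.04), i.e. B shrinks by the factor (1+r)·0.96 = 0.97768.
This holds for months 1–111. Entering month 112 the balance is $730.57; 4% of the post-interest balance is now below $30.00, so the flat $30.00 minimum applies from here.
From month 112 a fixed $30.00 at rate r clears $730.57 in 33 more payments. Total: 111 + 33 = 144 months.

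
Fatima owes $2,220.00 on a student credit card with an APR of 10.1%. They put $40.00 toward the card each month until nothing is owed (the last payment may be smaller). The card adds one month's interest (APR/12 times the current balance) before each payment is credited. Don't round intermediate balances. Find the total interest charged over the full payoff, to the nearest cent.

Monthly rate r = 10.1%/12 = 0.841667% = 0.00841667.
Payoff takes n = ⌈−ln(1 − rB₀/P)/ln(1+r)⌉ = ⌈75.103⌉ = 76 payments; the last is $4.12.
Total paid = 75·$40.00 + $4.12 = $3,004.12.
Total interest = total paid − principal = $3,004.12 − $2,220.00 = $784.12.

$784.12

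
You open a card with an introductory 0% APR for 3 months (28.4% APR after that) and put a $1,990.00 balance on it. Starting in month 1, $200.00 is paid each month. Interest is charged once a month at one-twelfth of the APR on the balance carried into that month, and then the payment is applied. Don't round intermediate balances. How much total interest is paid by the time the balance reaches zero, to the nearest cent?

Promo months 1–3 at r₀ = 0%/12 = 0; months 4+ at r₁ = 28.4%/12 = 0.0236667.
After month 3 (no interest yet): B = $1,990.00 − 3·$200.00 = $1,390.00.
Then at r₁ with $200.00/mo: n₂ = −ln(1 − r₁·B/P)/ln(1+r₁) ≈ 7.68 → 8 more payments.
Total paid = 10·$200.00 + $137.04 = $2,137.04; interest = $2,137.04 − $1,990.00 = $147.04.

$147.04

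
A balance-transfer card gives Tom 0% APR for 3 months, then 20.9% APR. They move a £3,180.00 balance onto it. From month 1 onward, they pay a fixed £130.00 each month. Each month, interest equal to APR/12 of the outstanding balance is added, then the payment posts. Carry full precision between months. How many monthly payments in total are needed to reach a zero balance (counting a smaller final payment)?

31 months

Promo months 1–3 at r₀ = 0%/12 = 0; months 4+ at r₁ = 20.9%/12 = 0.0174167.
After month 3 (no interest yet): B = £3,180.00 − 3·£130.00 = £2,790.00.
Then at r₁ with £130.00/mo: n₂ = −ln(1 − r₁·B/P)/ln(1+r₁) ≈ 27.11 → 28 more payments.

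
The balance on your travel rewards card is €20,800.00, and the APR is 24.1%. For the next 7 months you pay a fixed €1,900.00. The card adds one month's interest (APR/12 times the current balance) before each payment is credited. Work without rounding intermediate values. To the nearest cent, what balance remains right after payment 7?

€9,777.64

Monthly rate r = 24.1%/12 = 2.00833% = 0.0200833.
Each month: B ← B·(1+r) − €1,900.00.
Month 1: interest €417.73; balance after payment €19,317.73.
Month 2: interest €387.96; balance after payment €17,805.70.
Month 3: interest €357.60; balance after payment €16,263.30.
Month 4: interest €326.62; balance after payment €14,689.92.
Month 5: interest €295.02; balance after payment €13,084.94.
Month 6: interest €262.79; balance after payment €11,447.73.
Month 7: interest €229.91; balance after payment €9,777.64.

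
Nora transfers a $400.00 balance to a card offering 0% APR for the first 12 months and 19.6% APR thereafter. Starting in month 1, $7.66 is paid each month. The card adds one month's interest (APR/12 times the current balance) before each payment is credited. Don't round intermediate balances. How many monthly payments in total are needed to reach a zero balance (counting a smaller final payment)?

Promo months 1–12 at r₀ = 0%/12 = 0; months 13+ at r₁ = 19.6%/12 = 0.0163333.
After month 12 (no interest yet): B = $400.00 − 12·$7.66 = $308.08.
Then at r₁ with $7.66/mo: n₂ = −ln(1 − r₁·B/P)/ln(1+r₁) ≈ 66.03 → 67 more payments.

79 months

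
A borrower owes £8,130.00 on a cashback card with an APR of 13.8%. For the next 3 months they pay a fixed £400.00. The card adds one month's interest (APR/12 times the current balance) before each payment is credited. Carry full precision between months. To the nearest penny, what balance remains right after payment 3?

Monthly rate r = 13.8%/12 = 1.15% = 0.0115.
Each month: B ← B·(1+r) − £400.00.
Month 1: interest £93.50; balance after payment £7,823.50.
Month 2: interest £89.97; balance after payment £7,513.47.
Month 3: interest £86.40; balance after payment £7,199.87.

£7,199.87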